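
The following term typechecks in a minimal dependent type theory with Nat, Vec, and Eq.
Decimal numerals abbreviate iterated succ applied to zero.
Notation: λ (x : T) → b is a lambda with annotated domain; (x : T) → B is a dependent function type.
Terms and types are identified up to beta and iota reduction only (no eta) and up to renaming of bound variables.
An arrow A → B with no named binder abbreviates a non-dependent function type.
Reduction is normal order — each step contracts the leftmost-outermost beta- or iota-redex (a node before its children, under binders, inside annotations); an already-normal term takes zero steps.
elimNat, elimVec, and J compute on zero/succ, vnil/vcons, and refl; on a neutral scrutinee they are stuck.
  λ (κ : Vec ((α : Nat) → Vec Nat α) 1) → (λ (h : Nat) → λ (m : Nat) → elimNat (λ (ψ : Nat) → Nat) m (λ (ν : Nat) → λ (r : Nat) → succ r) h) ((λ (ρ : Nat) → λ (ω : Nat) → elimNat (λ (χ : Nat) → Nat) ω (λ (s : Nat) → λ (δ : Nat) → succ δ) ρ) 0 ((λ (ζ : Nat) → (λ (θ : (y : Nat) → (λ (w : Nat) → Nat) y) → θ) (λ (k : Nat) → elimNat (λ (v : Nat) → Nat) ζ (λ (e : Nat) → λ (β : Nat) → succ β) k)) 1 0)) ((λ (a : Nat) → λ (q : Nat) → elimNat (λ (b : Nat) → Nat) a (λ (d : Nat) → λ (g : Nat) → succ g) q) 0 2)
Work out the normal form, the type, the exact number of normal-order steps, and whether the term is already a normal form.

normal form:
  λ (κ : Vec ((α : Nat) → Vec Nat α) 1) → 3
inferred type:
  Vec ((κ : Nat) → Vec Nat κ) 1 → Nat
normal-order step count: 22
already normal: no
first contracted redex: a beta-redex


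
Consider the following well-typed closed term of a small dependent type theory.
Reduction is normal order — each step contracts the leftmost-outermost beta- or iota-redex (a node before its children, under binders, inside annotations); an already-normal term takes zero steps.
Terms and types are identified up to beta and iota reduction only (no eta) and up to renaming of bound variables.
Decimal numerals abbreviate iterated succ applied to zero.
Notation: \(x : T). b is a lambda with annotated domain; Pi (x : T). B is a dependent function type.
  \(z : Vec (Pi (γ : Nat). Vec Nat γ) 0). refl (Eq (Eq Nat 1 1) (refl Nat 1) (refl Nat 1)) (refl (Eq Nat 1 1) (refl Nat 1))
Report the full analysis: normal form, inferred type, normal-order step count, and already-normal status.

reduced normal form:
  \(z : Vec (Pi (γ : Nat). Vec Nat γ) 0). refl (Eq (Eq Nat 1 1) (refl Nat 1) (refl Nat 1)) (refl (Eq Nat 1 1) (refl Nat 1))
inferred type:
  Pi (z : Vec (Pi (γ : Nat). Vec Nat γ) 0). Eq (Eq (Eq Nat 1 1) (refl Nat 1) (refl Nat 1)) (refl (Eq Nat 1 1) (refl Nat 1)) (refl (Eq Nat 1 1) (refl Nat 1))
normal-order step count: 0
started in normal form: yes


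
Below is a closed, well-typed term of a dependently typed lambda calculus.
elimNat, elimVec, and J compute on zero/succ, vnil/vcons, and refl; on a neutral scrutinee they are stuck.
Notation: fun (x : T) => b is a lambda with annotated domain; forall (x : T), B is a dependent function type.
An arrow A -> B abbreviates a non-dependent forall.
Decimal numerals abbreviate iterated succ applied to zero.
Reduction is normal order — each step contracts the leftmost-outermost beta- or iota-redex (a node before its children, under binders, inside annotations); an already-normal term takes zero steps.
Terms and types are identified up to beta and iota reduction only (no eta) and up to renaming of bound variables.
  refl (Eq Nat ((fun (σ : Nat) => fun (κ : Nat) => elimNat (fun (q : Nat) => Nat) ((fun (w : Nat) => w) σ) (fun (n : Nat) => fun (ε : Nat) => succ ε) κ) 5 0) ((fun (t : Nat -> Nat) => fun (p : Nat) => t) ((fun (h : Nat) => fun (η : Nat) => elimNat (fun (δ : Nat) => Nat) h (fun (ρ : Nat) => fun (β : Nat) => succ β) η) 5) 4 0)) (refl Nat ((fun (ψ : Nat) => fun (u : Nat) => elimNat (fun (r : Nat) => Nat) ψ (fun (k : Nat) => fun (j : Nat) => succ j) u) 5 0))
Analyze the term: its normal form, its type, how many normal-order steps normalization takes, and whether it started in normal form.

reduced normal form:
  refl (Eq Nat 5 5) (refl Nat 5)
the term's type:
  Eq (Eq Nat 5 5) (refl Nat 5) (refl Nat 5)
reduction steps (normal order): 12
term was already normal: no
first redex: a beta-redex


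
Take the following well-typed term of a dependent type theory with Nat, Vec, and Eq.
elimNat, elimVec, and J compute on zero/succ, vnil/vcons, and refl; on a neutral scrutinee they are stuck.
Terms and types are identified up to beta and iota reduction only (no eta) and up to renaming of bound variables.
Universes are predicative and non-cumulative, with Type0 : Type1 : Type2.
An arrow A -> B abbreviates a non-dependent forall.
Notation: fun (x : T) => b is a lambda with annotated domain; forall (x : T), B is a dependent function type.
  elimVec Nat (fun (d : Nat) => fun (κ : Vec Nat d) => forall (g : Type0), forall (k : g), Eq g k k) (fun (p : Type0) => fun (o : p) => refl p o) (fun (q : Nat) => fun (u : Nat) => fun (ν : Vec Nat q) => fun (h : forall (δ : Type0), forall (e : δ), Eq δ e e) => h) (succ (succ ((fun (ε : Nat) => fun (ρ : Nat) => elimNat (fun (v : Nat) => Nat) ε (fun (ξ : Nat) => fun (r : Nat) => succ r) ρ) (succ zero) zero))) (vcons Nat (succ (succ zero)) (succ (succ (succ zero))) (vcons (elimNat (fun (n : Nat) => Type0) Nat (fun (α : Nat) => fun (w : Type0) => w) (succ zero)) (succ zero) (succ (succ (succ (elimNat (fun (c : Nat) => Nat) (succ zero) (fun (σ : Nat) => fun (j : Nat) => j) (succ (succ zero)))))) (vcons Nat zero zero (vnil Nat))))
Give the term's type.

the term's type:
  forall (d : Type0), forall (κ : d), Eq d κ κ


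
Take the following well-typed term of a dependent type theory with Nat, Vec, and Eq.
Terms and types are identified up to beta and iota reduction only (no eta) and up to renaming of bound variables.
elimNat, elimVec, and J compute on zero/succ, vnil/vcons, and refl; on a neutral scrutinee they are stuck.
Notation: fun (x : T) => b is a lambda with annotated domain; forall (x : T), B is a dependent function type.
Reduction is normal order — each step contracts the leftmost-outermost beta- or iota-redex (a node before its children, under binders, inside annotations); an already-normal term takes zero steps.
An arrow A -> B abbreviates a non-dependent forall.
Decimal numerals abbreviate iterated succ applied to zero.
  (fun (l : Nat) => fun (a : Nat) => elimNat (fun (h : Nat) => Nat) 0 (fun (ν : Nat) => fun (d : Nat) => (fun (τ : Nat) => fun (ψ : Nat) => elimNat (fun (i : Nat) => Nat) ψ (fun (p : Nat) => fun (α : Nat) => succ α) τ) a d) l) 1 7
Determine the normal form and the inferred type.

reduced normal form:
  7
inferred type:
  Nat
observation: reduction starts at a beta-redex, and 30 normal-order steps reach the normal form.


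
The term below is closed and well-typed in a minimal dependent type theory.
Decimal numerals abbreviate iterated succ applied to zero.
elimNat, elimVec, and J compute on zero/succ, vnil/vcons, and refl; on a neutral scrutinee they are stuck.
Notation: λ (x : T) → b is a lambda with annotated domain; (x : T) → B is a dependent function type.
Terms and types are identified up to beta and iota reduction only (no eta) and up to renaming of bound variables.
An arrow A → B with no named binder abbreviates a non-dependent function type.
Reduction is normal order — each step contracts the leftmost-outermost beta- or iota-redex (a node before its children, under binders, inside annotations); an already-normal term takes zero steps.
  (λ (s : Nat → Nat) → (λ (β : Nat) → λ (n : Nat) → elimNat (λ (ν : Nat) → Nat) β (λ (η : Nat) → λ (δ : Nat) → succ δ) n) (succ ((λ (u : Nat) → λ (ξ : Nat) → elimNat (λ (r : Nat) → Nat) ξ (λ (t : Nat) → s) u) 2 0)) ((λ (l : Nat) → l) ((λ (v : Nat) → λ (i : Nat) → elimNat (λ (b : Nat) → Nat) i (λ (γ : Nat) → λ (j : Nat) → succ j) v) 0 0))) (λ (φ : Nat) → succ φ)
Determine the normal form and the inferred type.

normal form:
  3
the term's type:
  Nat
observation: contracting a beta-redex first, the term normalizes in 17 steps.


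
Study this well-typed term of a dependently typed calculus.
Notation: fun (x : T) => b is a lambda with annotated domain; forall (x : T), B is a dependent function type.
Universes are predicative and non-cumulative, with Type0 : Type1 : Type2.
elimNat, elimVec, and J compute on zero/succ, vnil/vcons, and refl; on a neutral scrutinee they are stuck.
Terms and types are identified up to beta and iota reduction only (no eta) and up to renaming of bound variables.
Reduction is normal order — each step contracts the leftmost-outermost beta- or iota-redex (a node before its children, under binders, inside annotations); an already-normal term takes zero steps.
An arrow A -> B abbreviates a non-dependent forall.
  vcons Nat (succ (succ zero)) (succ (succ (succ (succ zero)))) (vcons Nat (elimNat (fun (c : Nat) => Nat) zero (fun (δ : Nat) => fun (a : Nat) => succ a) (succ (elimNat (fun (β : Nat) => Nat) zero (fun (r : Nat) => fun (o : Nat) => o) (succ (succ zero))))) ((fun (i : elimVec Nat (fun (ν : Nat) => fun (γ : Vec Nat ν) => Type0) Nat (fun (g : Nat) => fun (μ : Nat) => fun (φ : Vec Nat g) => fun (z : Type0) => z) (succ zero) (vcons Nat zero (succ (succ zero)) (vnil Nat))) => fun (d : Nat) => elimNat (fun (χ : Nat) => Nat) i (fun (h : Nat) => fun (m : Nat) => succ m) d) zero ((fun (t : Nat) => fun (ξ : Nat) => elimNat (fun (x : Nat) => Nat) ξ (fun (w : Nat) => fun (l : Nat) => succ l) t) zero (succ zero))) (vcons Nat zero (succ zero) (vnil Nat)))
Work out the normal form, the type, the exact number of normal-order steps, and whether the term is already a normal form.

normal form:
  vcons Nat (succ (succ zero)) (succ (succ (succ (succ zero)))) (vcons Nat (succ zero) (succ zero) (vcons Nat zero (succ zero) (vnil Nat)))
type:
  Vec Nat (succ (succ (succ zero)))
steps to reach normal form (normal order): 20
already normal: no
first redex: an elimNat iota-redex


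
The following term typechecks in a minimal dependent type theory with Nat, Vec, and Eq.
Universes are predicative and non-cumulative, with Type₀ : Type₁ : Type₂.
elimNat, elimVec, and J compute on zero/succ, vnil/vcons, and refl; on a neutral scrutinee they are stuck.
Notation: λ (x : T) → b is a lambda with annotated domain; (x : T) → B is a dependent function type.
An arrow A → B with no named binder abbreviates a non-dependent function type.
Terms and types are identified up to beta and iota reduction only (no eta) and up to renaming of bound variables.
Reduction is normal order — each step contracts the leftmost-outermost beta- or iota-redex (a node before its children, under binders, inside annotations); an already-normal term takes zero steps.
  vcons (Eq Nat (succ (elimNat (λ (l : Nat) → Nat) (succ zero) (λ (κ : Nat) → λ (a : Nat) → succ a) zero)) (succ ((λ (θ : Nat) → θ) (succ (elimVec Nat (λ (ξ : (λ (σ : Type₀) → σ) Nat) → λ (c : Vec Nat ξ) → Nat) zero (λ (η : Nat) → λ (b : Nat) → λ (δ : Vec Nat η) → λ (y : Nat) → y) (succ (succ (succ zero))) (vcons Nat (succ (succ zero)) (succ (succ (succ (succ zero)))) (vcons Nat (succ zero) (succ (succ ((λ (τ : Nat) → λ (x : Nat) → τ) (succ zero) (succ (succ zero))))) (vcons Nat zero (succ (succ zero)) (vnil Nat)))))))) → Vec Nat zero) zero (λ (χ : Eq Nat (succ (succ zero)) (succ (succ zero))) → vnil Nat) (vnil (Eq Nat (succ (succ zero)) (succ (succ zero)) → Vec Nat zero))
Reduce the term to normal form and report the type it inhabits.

reduced normal form:
  vcons (Eq Nat (succ (succ zero)) (succ (succ zero)) → Vec Nat zero) zero (λ (l : Eq Nat (succ (succ zero)) (succ (succ zero))) → vnil Nat) (vnil (Eq Nat (succ (succ zero)) (succ (succ zero)) → Vec Nat zero))
inferred type:
  Vec (Eq Nat (succ (succ zero)) (succ (succ zero)) → Vec Nat zero) (succ zero)
observation: 18 normal-order steps separate the term from its normal form.


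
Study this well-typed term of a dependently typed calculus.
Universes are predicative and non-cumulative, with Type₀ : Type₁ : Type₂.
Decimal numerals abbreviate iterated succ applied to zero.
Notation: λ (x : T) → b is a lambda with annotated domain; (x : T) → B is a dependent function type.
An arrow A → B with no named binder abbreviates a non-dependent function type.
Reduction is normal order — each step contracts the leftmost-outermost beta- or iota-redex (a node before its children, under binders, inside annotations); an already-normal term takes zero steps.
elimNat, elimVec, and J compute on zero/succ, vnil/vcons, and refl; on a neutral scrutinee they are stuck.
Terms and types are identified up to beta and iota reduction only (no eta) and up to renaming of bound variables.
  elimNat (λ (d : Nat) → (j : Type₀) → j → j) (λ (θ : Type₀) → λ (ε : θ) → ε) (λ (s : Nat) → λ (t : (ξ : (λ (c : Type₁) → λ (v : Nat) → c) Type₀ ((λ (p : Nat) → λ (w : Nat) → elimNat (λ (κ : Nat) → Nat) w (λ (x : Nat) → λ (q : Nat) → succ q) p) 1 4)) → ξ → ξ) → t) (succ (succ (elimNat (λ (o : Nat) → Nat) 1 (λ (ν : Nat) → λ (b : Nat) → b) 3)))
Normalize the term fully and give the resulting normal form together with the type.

normal form:
  λ (d : Type₀) → λ (j : d) → j
the term's type:
  (d : Type₀) → d → d


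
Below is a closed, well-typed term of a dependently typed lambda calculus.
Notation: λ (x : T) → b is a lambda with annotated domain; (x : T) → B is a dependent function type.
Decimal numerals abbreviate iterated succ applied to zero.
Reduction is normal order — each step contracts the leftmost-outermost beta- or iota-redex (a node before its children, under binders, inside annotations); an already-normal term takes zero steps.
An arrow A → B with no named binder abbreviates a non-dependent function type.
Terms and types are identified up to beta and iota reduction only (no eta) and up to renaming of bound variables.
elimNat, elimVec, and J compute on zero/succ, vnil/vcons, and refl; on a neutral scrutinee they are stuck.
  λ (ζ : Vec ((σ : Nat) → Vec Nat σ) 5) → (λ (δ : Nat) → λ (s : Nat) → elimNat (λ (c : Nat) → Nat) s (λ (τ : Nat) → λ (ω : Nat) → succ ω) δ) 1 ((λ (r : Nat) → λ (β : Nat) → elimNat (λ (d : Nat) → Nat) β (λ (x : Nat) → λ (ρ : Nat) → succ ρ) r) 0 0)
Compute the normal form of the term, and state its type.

reduced normal form:
  λ (ζ : Vec ((σ : Nat) → Vec Nat σ) 5) → 1
type:
  Vec ((ζ : Nat) → Vec Nat ζ) 5 → Nat


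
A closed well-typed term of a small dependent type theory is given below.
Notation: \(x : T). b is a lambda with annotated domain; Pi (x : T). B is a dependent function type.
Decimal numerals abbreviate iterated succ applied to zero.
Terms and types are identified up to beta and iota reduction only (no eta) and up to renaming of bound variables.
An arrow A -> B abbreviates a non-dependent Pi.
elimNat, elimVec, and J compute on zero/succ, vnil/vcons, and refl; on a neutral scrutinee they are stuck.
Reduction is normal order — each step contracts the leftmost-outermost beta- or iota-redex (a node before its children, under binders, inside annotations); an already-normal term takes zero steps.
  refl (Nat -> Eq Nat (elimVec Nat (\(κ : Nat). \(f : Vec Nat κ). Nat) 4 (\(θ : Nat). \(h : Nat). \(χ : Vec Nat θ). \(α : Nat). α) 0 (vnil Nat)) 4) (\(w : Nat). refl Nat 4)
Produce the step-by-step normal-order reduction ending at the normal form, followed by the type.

normal-order reduction sequence:
  refl (Nat -> Eq Nat (elimVec Nat (\(κ : Nat). \(f : Vec Nat κ). Nat) 4 (\(θ : Nat). \(h : Nat). \(χ : Vec Nat θ). \(α : Nat). α) 0 (vnil Nat)) 4) (\(w : Nat). refl Nat 4)
  ~> refl (Nat -> Eq Nat 4 4) (\(κ : Nat). refl Nat 4)
type:
  Eq (Nat -> Eq Nat 4 4) (\(κ : Nat). refl Nat 4) (\(f : Nat). refl Nat 4)


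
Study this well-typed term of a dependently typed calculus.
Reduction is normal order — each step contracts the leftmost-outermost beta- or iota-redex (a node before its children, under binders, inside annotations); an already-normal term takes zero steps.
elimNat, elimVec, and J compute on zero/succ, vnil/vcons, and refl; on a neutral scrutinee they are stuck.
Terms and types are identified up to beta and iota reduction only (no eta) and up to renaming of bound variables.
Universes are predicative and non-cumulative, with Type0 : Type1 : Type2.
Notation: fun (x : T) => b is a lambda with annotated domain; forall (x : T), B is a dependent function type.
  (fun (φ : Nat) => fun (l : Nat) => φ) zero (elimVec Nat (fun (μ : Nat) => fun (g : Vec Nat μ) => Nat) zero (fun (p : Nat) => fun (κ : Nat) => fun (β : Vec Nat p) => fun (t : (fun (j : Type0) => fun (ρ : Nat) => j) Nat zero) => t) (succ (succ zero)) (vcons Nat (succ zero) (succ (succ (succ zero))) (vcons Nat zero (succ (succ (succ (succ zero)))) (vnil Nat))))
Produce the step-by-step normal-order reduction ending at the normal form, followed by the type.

normal-order reduction sequence:
  (fun (φ : Nat) => fun (l : Nat) => φ) zero (elimVec Nat (fun (μ : Nat) => fun (g : Vec Nat μ) => Nat) zero (fun (p : Nat) => fun (κ : Nat) => fun (β : Vec Nat p) => fun (t : (fun (j : Type0) => fun (ρ : Nat) => j) Nat zero) => t) (succ (succ zero)) (vcons Nat (succ zero) (succ (succ (succ zero))) (vcons Nat zero (succ (succ (succ (succ zero)))) (vnil Nat))))
  ~> (fun (φ : Nat) => zero) (elimVec Nat (fun (l : Nat) => fun (μ : Vec Nat l) => Nat) zero (fun (g : Nat) => fun (p : Nat) => fun (κ : Vec Nat g) => fun (β : (fun (t : Type0) => fun (j : Nat) => t) Nat zero) => β) (succ (succ zero)) (vcons Nat (succ zero) (succ (succ (succ zero))) (vcons Nat zero (succ (succ (succ (succ zero)))) (vnil Nat))))
  ~> zero
type:
  Nat


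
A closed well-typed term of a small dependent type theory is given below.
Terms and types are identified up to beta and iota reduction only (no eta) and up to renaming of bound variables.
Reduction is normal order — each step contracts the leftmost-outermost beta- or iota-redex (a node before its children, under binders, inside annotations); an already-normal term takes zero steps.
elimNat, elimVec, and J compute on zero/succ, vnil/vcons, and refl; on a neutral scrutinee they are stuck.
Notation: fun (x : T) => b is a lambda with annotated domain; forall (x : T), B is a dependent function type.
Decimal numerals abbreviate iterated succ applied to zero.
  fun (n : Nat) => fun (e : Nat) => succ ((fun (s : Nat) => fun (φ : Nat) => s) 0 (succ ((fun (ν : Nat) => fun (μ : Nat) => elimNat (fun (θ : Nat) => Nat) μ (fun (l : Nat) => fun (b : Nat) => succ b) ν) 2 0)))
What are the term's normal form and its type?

reduced normal form:
  fun (n : Nat) => fun (e : Nat) => 1
the term's type:
  forall (n : Nat), forall (e : Nat), Nat


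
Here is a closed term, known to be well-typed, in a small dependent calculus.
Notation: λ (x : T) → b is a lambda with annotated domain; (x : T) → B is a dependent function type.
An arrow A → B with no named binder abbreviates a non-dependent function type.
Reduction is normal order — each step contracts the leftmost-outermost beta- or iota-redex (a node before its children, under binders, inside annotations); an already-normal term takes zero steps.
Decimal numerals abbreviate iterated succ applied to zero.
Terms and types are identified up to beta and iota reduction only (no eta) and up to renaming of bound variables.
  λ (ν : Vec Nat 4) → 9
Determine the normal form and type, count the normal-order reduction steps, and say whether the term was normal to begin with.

reduced normal form:
  λ (ν : Vec Nat 4) → 9
inferred type:
  Vec Nat 4 → Nat
normal-order step count: 0
started in normal form: yes


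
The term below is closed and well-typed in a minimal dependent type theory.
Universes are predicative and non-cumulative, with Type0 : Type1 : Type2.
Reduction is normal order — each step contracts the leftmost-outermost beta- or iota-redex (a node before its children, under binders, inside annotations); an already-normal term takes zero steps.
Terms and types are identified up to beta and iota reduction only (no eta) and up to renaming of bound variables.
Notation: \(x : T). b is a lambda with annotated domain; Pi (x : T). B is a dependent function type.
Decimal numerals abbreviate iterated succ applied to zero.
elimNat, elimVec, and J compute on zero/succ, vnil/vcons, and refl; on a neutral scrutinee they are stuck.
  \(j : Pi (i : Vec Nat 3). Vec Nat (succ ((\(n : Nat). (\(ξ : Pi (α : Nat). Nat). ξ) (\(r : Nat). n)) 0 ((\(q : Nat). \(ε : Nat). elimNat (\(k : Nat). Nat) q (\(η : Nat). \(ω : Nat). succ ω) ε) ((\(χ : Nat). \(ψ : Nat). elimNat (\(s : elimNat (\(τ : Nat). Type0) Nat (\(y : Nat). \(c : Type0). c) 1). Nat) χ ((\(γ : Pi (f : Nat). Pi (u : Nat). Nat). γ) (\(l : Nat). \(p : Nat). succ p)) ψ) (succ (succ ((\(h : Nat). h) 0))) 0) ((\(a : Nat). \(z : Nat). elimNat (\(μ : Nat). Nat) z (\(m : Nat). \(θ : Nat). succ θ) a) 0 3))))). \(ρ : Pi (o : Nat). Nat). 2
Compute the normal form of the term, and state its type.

resulting normal form:
  \(j : Pi (i : Vec Nat 3). Vec Nat 1). \(n : Pi (ξ : Nat). Nat). 2
inferred type:
  Pi (j : Pi (i : Vec Nat 3). Vec Nat 1). Pi (n : Pi (ξ : Nat). Nat). Nat
observation: the leftmost-outermost redex is a beta-redex, and normalization takes 3 steps.


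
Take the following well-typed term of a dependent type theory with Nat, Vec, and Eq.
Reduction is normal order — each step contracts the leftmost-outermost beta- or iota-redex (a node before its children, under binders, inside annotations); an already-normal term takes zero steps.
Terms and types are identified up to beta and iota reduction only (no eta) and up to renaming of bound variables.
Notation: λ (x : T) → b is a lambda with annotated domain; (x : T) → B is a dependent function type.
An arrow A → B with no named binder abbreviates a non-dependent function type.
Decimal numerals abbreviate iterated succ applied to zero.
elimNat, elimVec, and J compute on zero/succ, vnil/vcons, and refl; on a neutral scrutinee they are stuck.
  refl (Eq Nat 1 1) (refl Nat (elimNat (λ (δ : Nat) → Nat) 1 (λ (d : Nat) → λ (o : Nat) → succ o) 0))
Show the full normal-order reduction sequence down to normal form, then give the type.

normal-order reduction sequence:
  refl (Eq Nat 1 1) (refl Nat (elimNat (λ (δ : Nat) → Nat) 1 (λ (d : Nat) → λ (o : Nat) → succ o) 0))
  ~> refl (Eq Nat 1 1) (refl Nat 1)
inferred type:
  Eq (Eq Nat 1 1) (refl Nat 1) (refl Nat 1)


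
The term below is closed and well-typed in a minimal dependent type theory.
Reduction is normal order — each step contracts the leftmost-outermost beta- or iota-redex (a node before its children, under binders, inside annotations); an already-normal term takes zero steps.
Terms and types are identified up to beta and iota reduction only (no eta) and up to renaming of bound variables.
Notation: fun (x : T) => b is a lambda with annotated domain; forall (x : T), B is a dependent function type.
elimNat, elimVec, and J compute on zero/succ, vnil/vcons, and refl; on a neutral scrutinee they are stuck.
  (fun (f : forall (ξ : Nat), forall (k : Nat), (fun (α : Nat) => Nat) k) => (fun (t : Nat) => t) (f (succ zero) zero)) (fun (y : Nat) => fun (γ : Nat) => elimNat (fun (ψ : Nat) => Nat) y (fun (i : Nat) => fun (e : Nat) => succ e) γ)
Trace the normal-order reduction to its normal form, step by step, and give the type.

reduction (normal order):
  (fun (f : forall (ξ : Nat), forall (k : Nat), (fun (α : Nat) => Nat) k) => (fun (t : Nat) => t) (f (succ zero) zero)) (fun (y : Nat) => fun (γ : Nat) => elimNat (fun (ψ : Nat) => Nat) y (fun (i : Nat) => fun (e : Nat) => succ e) γ)
  ~> (fun (f : Nat) => f) ((fun (ξ : Nat) => fun (k : Nat) => elimNat (fun (α : Nat) => Nat) ξ (fun (t : Nat) => fun (y : Nat) => succ y) k) (succ zero) zero)
  ~> (fun (f : Nat) => fun (ξ : Nat) => elimNat (fun (k : Nat) => Nat) f (fun (α : Nat) => fun (t : Nat) => succ t) ξ) (succ zero) zero
  ~> (fun (f : Nat) => elimNat (fun (ξ : Nat) => Nat) (succ zero) (fun (k : Nat) => fun (α : Nat) => succ α) f) zero
  ~> elimNat (fun (f : Nat) => Nat) (succ zero) (fun (ξ : Nat) => fun (k : Nat) => succ k) zero
  ~> succ zero
the term's type:
  Nat


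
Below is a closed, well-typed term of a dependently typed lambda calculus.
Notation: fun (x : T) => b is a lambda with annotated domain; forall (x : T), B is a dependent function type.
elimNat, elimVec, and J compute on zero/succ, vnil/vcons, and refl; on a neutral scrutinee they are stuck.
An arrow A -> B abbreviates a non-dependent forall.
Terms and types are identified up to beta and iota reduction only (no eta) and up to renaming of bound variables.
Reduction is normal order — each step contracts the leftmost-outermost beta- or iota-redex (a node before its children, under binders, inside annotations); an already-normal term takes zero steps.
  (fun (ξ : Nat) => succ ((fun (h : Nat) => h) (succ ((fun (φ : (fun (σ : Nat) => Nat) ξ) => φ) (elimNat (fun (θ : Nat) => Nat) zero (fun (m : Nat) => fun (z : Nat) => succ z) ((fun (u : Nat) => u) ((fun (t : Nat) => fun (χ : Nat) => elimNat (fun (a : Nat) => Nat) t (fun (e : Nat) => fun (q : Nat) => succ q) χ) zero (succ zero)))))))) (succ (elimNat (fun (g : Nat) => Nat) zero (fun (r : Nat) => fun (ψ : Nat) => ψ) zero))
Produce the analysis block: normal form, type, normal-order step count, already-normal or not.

normal form:
  succ (succ (succ zero))
the term's type:
  Nat
reduction steps (normal order): 14
already normal: no
first redex: a beta-redex


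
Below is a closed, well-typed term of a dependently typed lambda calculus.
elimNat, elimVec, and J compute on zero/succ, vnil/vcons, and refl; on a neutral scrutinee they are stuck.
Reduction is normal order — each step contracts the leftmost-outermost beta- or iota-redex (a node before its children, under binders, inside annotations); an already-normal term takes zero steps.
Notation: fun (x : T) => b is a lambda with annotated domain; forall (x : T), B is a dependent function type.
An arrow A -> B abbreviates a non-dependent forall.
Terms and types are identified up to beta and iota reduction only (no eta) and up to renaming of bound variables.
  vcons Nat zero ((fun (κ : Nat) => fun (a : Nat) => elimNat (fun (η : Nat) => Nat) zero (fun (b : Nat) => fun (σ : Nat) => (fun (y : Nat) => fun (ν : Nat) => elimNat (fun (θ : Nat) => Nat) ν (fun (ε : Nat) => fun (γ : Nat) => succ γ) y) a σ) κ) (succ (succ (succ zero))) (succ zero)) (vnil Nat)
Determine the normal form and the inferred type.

resulting normal form:
  vcons Nat zero (succ (succ (succ zero))) (vnil Nat)
the term's type:
  Vec Nat (succ zero)


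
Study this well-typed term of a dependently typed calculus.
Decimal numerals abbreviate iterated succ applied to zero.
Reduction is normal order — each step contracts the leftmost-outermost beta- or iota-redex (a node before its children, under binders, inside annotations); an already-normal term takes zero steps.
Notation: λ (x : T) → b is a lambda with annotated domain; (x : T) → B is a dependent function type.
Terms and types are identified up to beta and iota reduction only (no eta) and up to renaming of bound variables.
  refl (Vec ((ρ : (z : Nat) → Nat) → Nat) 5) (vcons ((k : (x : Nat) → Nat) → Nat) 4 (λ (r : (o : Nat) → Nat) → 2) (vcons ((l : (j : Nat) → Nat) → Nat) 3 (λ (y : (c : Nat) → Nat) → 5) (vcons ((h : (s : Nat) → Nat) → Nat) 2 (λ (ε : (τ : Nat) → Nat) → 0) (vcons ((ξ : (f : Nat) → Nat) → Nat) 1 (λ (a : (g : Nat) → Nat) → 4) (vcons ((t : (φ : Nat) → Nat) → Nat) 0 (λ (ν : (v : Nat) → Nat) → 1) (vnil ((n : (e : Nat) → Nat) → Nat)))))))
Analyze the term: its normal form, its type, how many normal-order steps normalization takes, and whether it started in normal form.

normal form:
  refl (Vec ((ρ : (z : Nat) → Nat) → Nat) 5) (vcons ((k : (x : Nat) → Nat) → Nat) 4 (λ (r : (o : Nat) → Nat) → 2) (vcons ((l : (j : Nat) → Nat) → Nat) 3 (λ (y : (c : Nat) → Nat) → 5) (vcons ((h : (s : Nat) → Nat) → Nat) 2 (λ (ε : (τ : Nat) → Nat) → 0) (vcons ((ξ : (f : Nat) → Nat) → Nat) 1 (λ (a : (g : Nat) → Nat) → 4) (vcons ((t : (φ : Nat) → Nat) → Nat) 0 (λ (ν : (v : Nat) → Nat) → 1) (vnil ((n : (e : Nat) → Nat) → Nat)))))))
the term's type:
  Eq (Vec ((ρ : (z : Nat) → Nat) → Nat) 5) (vcons ((k : (x : Nat) → Nat) → Nat) 4 (λ (r : (o : Nat) → Nat) → 2) (vcons ((l : (j : Nat) → Nat) → Nat) 3 (λ (y : (c : Nat) → Nat) → 5) (vcons ((h : (s : Nat) → Nat) → Nat) 2 (λ (ε : (τ : Nat) → Nat) → 0) (vcons ((ξ : (f : Nat) → Nat) → Nat) 1 (λ (a : (g : Nat) → Nat) → 4) (vcons ((t : (φ : Nat) → Nat) → Nat) 0 (λ (ν : (v : Nat) → Nat) → 1) (vnil ((n : (e : Nat) → Nat) → Nat))))))) (vcons ((i : (p : Nat) → Nat) → Nat) 4 (λ (ω : (d : Nat) → Nat) → 2) (vcons ((η : (μ : Nat) → Nat) → Nat) 3 (λ (ζ : (σ : Nat) → Nat) → 5) (vcons ((α : (χ : Nat) → Nat) → Nat) 2 (λ (κ : (m : Nat) → Nat) → 0) (vcons ((u : (q : Nat) → Nat) → Nat) 1 (λ (δ : (γ : Nat) → Nat) → 4) (vcons ((ψ : (b : Nat) → Nat) → Nat) 0 (λ (β : (θ : Nat) → Nat) → 1) (vnil ((w : (x1 : Nat) → Nat) → Nat)))))))
normal-order step count: 0
term was already normal: yes


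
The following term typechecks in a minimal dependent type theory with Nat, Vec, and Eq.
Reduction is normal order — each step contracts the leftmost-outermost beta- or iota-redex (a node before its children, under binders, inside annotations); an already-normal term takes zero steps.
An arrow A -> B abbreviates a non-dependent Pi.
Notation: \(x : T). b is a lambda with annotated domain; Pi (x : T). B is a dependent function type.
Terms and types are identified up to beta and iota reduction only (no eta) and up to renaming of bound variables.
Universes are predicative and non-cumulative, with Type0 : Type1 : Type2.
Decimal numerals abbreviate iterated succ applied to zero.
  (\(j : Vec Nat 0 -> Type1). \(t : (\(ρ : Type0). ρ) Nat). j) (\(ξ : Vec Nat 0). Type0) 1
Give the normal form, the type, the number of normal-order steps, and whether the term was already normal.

resulting normal form:
  \(j : Vec Nat 0). Type0
inferred type:
  Vec Nat 0 -> Type1
steps to reach normal form (normal order): 2
already normal: no
first contracted redex: a beta-redex


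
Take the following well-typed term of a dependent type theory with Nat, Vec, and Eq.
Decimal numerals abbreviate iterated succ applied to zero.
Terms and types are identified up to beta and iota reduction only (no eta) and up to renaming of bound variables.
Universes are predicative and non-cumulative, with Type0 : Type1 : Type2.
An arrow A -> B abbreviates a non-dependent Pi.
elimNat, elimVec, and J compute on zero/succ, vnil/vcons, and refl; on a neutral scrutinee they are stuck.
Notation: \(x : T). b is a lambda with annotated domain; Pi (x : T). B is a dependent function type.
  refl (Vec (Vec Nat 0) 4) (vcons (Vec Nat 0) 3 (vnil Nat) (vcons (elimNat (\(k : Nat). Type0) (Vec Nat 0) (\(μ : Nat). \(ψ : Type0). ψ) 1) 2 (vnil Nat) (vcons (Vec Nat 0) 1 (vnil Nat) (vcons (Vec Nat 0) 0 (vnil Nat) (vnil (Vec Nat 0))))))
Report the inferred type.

type:
  Eq (Vec (Vec Nat 0) 4) (vcons (Vec Nat 0) 3 (vnil Nat) (vcons (Vec Nat 0) 2 (vnil Nat) (vcons (Vec Nat 0) 1 (vnil Nat) (vcons (Vec Nat 0) 0 (vnil Nat) (vnil (Vec Nat 0)))))) (vcons (Vec Nat 0) 3 (vnil Nat) (vcons (Vec Nat 0) 2 (vnil Nat) (vcons (Vec Nat 0) 1 (vnil Nat) (vcons (Vec Nat 0) 0 (vnil Nat) (vnil (Vec Nat 0))))))


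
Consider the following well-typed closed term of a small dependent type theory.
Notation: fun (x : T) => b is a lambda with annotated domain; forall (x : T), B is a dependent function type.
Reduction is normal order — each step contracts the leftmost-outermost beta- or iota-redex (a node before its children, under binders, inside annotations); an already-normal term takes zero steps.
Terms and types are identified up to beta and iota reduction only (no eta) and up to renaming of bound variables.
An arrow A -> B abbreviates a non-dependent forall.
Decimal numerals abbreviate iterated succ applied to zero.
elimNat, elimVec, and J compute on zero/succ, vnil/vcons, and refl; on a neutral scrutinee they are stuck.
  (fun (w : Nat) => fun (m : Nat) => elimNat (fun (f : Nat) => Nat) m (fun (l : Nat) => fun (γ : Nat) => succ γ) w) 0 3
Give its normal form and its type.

reduced normal form:
  3
the term's type:
  Nat


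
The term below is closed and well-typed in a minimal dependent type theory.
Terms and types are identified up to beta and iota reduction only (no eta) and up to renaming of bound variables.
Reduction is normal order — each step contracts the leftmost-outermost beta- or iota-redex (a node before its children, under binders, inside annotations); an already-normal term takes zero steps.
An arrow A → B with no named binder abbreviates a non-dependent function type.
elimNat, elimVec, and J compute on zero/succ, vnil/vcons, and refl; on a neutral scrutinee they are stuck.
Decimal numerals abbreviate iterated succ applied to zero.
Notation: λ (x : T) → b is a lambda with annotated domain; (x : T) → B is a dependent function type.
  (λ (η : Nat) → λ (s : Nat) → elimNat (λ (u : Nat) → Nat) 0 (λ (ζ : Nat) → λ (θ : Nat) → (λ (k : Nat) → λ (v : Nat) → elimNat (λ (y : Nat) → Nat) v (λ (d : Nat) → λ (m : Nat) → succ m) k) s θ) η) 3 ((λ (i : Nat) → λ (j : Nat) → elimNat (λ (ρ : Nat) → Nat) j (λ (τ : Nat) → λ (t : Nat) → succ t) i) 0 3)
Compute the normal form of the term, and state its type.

reduced normal form:
  9
inferred type:
  Nat


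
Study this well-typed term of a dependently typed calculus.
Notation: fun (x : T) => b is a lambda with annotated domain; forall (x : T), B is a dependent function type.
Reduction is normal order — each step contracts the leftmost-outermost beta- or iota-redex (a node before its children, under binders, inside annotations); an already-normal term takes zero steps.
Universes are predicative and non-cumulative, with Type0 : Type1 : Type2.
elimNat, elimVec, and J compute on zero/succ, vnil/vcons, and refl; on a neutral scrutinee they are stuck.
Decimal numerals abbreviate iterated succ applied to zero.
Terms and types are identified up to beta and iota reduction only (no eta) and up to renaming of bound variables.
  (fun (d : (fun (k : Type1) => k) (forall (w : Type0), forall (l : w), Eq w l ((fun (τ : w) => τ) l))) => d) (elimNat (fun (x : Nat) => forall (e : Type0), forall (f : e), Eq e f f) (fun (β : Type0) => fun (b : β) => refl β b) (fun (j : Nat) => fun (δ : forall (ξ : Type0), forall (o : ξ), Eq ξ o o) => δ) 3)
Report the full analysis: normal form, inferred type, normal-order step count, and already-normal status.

reduced normal form:
  fun (d : Type0) => fun (k : d) => refl d k
inferred type:
  forall (d : Type0), forall (k : d), Eq d k k
reduction steps (normal order): 11
already normal: no
first redex: a beta-redex


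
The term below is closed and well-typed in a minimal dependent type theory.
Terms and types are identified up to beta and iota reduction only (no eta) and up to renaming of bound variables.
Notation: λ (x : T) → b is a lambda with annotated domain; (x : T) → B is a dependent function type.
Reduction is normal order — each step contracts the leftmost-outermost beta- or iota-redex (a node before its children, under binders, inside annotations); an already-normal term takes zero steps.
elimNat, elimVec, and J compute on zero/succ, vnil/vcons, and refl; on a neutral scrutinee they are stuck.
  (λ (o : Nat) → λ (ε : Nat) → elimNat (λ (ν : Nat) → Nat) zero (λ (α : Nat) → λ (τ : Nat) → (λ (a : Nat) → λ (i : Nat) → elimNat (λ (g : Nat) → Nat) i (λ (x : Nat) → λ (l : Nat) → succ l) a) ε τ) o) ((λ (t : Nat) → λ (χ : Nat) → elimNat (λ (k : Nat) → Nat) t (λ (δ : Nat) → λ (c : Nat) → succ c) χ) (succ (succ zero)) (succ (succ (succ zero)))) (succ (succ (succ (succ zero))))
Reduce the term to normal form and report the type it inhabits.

normal form:
  succ (succ (succ (succ (succ (succ (succ (succ (succ (succ (succ (succ (succ (succ (succ (succ (succ (succ (succ (succ zero)))))))))))))))))))
inferred type:
  Nat
observation: the term reaches its normal form after 45 normal-order steps.


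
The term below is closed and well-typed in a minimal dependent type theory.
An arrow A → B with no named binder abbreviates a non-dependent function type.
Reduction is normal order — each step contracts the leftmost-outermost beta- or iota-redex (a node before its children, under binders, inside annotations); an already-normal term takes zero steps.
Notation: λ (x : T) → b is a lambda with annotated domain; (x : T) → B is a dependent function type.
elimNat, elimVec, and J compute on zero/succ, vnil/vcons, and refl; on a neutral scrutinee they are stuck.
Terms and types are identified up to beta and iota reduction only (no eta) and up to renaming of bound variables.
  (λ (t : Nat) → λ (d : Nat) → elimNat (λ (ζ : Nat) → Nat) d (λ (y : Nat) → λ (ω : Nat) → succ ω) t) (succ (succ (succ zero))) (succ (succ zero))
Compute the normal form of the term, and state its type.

normal form:
  succ (succ (succ (succ (succ zero))))
the term's type:
  Nat


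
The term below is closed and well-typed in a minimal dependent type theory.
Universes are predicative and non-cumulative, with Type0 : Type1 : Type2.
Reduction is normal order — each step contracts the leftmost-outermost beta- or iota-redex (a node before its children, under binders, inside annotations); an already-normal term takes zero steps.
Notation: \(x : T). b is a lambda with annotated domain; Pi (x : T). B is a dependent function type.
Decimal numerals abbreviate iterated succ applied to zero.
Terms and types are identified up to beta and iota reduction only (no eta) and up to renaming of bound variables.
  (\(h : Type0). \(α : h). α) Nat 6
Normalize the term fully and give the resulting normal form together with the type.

normal form:
  6
inferred type:
  Nat


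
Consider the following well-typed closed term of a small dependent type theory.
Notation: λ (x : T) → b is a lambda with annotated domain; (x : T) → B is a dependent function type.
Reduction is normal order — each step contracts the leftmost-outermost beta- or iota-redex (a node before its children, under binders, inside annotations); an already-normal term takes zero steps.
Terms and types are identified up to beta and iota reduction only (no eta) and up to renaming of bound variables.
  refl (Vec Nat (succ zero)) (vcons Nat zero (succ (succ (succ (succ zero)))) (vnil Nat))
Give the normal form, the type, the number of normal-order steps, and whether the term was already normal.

normal form:
  refl (Vec Nat (succ zero)) (vcons Nat zero (succ (succ (succ (succ zero)))) (vnil Nat))
the term's type:
  Eq (Vec Nat (succ zero)) (vcons Nat zero (succ (succ (succ (succ zero)))) (vnil Nat)) (vcons Nat zero (succ (succ (succ (succ zero)))) (vnil Nat))
normal-order step count: 0
started in normal form: yes


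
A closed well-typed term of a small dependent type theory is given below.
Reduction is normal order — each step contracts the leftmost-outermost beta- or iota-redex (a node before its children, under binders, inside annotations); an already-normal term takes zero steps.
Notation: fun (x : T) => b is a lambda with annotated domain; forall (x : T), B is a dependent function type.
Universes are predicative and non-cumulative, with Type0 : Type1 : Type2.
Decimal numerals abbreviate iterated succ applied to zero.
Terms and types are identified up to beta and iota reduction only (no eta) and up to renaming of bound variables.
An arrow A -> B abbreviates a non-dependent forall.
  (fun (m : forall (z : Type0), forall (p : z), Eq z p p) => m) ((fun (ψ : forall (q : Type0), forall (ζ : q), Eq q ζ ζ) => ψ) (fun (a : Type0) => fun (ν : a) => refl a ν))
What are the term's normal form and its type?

normal form:
  fun (m : Type0) => fun (z : m) => refl m z
type:
  forall (m : Type0), forall (z : m), Eq m z z
observation: the first redex contracted is a beta-redex; the normal form is reached in 2 normal-order steps.
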